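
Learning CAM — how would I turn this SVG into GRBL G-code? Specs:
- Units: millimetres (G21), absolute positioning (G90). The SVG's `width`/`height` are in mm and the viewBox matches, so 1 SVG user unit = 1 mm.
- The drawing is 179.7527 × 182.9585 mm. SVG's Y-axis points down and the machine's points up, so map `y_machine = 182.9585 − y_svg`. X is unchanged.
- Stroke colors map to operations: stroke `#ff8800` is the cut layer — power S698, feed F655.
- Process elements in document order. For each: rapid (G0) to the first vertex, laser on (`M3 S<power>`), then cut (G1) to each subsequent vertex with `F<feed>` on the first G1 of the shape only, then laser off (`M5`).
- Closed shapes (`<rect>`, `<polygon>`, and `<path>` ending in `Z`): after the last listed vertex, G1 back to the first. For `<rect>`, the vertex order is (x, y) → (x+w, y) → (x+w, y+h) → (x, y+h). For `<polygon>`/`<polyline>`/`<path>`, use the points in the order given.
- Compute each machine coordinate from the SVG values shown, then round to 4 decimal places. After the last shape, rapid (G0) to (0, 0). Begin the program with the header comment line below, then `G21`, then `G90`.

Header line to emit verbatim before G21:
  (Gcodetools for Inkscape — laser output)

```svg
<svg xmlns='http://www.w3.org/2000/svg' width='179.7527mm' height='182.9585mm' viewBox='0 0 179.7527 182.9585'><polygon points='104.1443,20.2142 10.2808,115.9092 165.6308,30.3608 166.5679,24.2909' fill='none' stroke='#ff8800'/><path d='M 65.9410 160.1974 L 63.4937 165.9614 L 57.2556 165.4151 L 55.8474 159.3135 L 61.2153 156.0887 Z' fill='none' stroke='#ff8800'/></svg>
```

(Gcodetools for Inkscape — laser output)
G21
G90
G0 X104.1443 Y162.7443
M3 S698
G1 X10.2808 Y67.0493 F655
G1 X165.6308 Y152.5977
G1 X166.5679 Y158.6676
G1 X104.1443 Y162.7443
M5
G0 X65.9410 Y22.7611
M3 S698
G1 X63.4937 Y16.9971 F655
G1 X57.2556 Y17.5434
G1 X55.8474 Y23.6450
G1 X61.2153 Y26.8698
G1 X65.9410 Y22.7611
M5
G0 X0.0000 Y0.0000

Since the viewBox matches the mm dimensions, user units are millimetres directly. The only transform is the Y-flip y_m = 182.9585 − y_svg.

Shape 1 is a closed polygon drawn with `<polygon>`. Its stroke #ff8800 means cut at S698, F655. After flipping Y the toolpath is (104.1443,162.7443) → (10.2808,67.0493) → (165.6308,152.5977) → (166.5679,158.6676) → (104.1443,162.7443), returning to the start.

Shape 2 is a regular polygon drawn with `<path>`. Its stroke #ff8800 means cut at S698, F655. After flipping Y the toolpath is (65.9410,22.7611) → (63.4937,16.9971) → (57.2556,17.5434) → (55.8474,23.6450) → (61.2153,26.8698) → (65.9410,22.7611), returning to the start.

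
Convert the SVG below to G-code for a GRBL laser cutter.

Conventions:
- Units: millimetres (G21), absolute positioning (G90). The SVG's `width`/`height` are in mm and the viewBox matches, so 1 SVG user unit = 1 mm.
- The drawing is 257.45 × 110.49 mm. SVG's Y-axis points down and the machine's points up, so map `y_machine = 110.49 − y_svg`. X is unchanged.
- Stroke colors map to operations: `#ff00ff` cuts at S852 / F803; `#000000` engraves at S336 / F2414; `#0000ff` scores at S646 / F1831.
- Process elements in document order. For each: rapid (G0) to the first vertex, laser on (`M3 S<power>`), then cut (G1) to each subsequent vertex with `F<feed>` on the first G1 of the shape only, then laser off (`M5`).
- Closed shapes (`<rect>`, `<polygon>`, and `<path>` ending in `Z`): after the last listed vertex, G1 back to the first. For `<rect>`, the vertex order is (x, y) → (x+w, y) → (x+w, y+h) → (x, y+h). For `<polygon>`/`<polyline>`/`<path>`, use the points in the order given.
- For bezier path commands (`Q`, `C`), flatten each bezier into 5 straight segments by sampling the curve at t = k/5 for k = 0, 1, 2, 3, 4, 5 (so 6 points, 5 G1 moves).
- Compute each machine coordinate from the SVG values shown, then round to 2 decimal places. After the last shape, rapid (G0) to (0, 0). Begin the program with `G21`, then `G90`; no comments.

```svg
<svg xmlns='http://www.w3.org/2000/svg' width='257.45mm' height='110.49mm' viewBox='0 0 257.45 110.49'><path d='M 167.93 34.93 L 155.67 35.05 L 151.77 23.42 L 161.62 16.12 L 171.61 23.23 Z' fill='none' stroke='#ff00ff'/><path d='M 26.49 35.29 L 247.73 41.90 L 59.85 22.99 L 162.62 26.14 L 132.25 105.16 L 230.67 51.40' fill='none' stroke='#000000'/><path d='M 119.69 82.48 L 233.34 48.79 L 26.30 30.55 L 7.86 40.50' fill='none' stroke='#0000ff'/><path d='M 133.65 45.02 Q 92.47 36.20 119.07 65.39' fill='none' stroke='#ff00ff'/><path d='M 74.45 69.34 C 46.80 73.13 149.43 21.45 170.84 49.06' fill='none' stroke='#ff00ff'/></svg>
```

Since the viewBox matches the mm dimensions, user units are millimetres directly. The only transform is the Y-flip y_m = 110.49 − y_svg.

Shape 1 is a regular polygon drawn with `<path>`. Its stroke #ff00ff means cut at S852, F803. After flipping Y the toolpath is (167.93,75.56) → (155.67,75.44) → (151.77,87.07) → (161.62,94.37) → (171.61,87.26) → (167.93,75.56), returning to the start.

Shape 2 is a open polyline drawn with `<path>`. Its stroke #000000 means engrave at S336, F2414. After flipping Y the toolpath is (26.49,75.20) → (247.73,68.59) → (59.85,87.50) → (162.62,84.35) → (132.25,5.33) → (230.67,59.09).

Shape 3 is a open polyline drawn with `<path>`. Its stroke #0000ff means score at S646, F1831. After flipping Y the toolpath is (119.69,28.01) → (233.34,61.70) → (26.30,79.94) → (7.86,69.99).

Shape 4 is a quadratic bezier drawn with `<path>`. Its stroke #ff00ff means cut at S852, F803. After flipping Y the toolpath is (133.65,65.47) → (119.89,67.48) → (111.55,66.44) → (108.63,62.37) → (111.14,55.26) → (119.07,45.10).

Shape 5 is a cubic bezier drawn with `<path>`. Its stroke #ff00ff means cut at S852, F803. After flipping Y the toolpath is (74.45,41.15) → (71.80,44.45) → (90.27,54.60) → (119.70,65.13) → (149.94,69.56) → (170.84,61.43).

G21
G90
G0 X167.93 Y75.56
M3 S852
G1 X155.67 Y75.44 F803
G1 X151.77 Y87.07
G1 X161.62 Y94.37
G1 X171.61 Y87.26
G1 X167.93 Y75.56
M5
G0 X26.49 Y75.20
M3 S336
G1 X247.73 Y68.59 F2414
G1 X59.85 Y87.50
G1 X162.62 Y84.35
G1 X132.25 Y5.33
G1 X230.67 Y59.09
M5
G0 X119.69 Y28.01
M3 S646
G1 X233.34 Y61.70 F1831
G1 X26.30 Y79.94
G1 X7.86 Y69.99
M5
G0 X133.65 Y65.47
M3 S852
G1 X119.89 Y67.48 F803
G1 X111.55 Y66.44
G1 X108.63 Y62.37
G1 X111.14 Y55.26
G1 X119.07 Y45.10
M5
G0 X74.45 Y41.15
M3 S852
G1 X71.80 Y44.45 F803
G1 X90.27 Y54.60
G1 X119.70 Y65.13
G1 X149.94 Y69.56
G1 X170.84 Y61.43
M5
G0 X0.00 Y0.00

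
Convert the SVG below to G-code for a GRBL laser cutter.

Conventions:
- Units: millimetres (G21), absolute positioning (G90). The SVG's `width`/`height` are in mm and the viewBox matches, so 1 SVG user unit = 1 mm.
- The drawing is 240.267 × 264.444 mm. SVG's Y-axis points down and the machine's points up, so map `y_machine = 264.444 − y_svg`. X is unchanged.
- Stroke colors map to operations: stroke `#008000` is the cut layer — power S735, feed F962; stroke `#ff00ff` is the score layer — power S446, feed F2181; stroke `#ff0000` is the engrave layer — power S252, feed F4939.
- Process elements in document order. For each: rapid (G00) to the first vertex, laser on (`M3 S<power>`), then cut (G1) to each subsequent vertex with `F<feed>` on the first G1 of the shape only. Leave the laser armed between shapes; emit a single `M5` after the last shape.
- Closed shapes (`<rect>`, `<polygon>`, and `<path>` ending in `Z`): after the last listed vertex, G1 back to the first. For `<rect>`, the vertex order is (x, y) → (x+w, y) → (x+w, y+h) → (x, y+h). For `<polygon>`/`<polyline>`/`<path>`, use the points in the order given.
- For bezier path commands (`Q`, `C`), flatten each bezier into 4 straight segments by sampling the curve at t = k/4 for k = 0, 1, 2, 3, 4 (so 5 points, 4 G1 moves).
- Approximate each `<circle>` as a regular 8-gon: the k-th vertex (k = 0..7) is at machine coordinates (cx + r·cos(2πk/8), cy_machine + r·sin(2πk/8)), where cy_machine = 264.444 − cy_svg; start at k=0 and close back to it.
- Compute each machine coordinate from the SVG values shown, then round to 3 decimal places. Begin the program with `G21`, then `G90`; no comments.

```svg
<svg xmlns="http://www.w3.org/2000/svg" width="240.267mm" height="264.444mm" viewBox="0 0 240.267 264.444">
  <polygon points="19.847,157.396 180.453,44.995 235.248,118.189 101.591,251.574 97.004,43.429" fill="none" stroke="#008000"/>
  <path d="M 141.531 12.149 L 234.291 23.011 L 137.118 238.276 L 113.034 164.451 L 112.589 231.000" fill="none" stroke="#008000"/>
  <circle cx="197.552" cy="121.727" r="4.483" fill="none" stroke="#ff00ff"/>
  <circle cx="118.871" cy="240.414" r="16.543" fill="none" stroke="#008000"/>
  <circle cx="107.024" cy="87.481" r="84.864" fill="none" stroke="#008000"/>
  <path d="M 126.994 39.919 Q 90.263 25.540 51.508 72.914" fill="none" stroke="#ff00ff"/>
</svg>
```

G21
G90
G00 X19.847 Y107.048
M3 S735
G1 X180.453 Y219.449 F962
G1 X235.248 Y146.255
G1 X101.591 Y12.870
G1 X97.004 Y221.015
G1 X19.847 Y107.048
G00 X141.531 Y252.295
M3 S735
G1 X234.291 Y241.433 F962
G1 X137.118 Y26.168
G1 X113.034 Y99.993
G1 X112.589 Y33.444
G00 X202.035 Y142.717
M3 S446
G1 X200.722 Y145.887 F2181
G1 X197.552 Y147.200
G1 X194.382 Y145.887
G1 X193.069 Y142.717
G1 X194.382 Y139.547
G1 X197.552 Y138.234
G1 X200.722 Y139.547
G1 X202.035 Y142.717
G00 X135.414 Y24.030
M3 S735
G1 X130.569 Y35.728 F962
G1 X118.871 Y40.573
G1 X107.173 Y35.728
G1 X102.328 Y24.030
G1 X107.173 Y12.332
G1 X118.871 Y7.487
G1 X130.569 Y12.332
G1 X135.414 Y24.030
G00 X191.888 Y176.963
M3 S735
G1 X167.032 Y236.971 F962
G1 X107.024 Y261.827
G1 X47.016 Y236.971
G1 X22.160 Y176.963
G1 X47.016 Y116.955
G1 X107.024 Y92.099
G1 X167.032 Y116.955
G1 X191.888 Y176.963
G00 X126.994 Y224.525
M3 S446
G1 X108.502 Y227.855 F2181
G1 X89.757 Y223.466
G1 X70.759 Y211.357
G1 X51.508 Y191.530
M5

1 u = 1 mm; y_m = 264.444 − y.

[1] `<polygon>` closed polygon, #008000→cut S735 F962: (19.847,107.048) → (180.453,219.449) → (235.248,146.255) → (101.591,12.870) → (97.004,221.015) → (19.847,107.048) (closed)

[2] `<path>` open polyline, #008000→cut S735 F962: (141.531,252.295) → (234.291,241.433) → (137.118,26.168) → (113.034,99.993) → (112.589,33.444)

[3] `<circle>` circle, #ff00ff→score S446 F2181: (202.035,142.717) → (200.722,145.887) → (197.552,147.200) → (194.382,145.887) → (193.069,142.717) → (194.382,139.547) → (197.552,138.234) → (200.722,139.547) → (202.035,142.717) (closed)

[4] `<circle>` circle, #008000→cut S735 F962: (135.414,24.030) → (130.569,35.728) → (118.871,40.573) → (107.173,35.728) → (102.328,24.030) → (107.173,12.332) → (118.871,7.487) → (130.569,12.332) → (135.414,24.030) (closed)

[5] `<circle>` circle, #008000→cut S735 F962: (191.888,176.963) → (167.032,236.971) → (107.024,261.827) → (47.016,236.971) → (22.160,176.963) → (47.016,116.955) → (107.024,92.099) → (167.032,116.955) → (191.888,176.963) (closed)

[6] `<path>` quadratic bezier, #ff00ff→score S446 F2181: (126.994,224.525) → (108.502,227.855) → (89.757,223.466) → (70.759,211.357) → (51.508,191.530)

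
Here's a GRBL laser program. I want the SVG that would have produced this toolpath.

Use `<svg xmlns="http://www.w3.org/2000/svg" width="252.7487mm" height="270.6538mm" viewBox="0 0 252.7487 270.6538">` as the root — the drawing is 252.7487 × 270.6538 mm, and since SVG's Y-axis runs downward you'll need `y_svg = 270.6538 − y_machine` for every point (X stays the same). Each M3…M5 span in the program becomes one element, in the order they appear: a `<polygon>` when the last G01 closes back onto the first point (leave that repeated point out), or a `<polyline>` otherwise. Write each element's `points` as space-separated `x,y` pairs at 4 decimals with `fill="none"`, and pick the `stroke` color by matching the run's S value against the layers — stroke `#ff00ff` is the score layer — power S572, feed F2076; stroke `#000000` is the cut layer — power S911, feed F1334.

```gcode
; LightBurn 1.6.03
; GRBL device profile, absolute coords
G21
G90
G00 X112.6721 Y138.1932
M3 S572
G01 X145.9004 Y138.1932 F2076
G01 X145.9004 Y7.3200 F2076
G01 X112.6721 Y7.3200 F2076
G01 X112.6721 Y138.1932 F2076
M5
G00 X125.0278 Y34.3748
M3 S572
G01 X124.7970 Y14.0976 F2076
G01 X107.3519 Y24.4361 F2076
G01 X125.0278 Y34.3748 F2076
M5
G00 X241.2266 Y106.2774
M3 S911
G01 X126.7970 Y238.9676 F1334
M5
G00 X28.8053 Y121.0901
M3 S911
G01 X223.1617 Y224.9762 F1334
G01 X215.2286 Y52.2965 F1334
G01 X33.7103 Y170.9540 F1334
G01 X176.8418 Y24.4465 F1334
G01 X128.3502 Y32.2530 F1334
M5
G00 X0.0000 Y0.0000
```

<svg xmlns="http://www.w3.org/2000/svg" width="252.7487mm" height="270.6538mm" viewBox="0 0 252.7487 270.6538">
  <polygon points="112.6721,132.4606 145.9004,132.4606 145.9004,263.3338 112.6721,263.3338" fill="none" stroke="#ff00ff"/>
  <polygon points="125.0278,236.2790 124.7970,256.5562 107.3519,246.2177" fill="none" stroke="#ff00ff"/>
  <polyline points="241.2266,164.3764 126.7970,31.6862" fill="none" stroke="#000000"/>
  <polyline points="28.8053,149.5637 223.1617,45.6776 215.2286,218.3573 33.7103,99.6998 176.8418,246.2073 128.3502,238.4008" fill="none" stroke="#000000"/>
</svg>

y_svg = 270.6538 − y_m.

[1] S572→`#ff00ff` (score); closed run; points: 112.6721,132.4606 145.9004,132.4606 145.9004,263.3338 112.6721,263.3338

[2] S572→`#ff00ff` (score); closed run; points: 125.0278,236.2790 124.7970,256.5562 107.3519,246.2177

[3] S911→`#000000` (cut); open run; points: 241.2266,164.3764 126.7970,31.6862

[4] S911→`#000000` (cut); open run; points: 28.8053,149.5637 223.1617,45.6776 215.2286,218.3573 33.7103,99.6998 176.8418,246.2073 128.3502,238.4008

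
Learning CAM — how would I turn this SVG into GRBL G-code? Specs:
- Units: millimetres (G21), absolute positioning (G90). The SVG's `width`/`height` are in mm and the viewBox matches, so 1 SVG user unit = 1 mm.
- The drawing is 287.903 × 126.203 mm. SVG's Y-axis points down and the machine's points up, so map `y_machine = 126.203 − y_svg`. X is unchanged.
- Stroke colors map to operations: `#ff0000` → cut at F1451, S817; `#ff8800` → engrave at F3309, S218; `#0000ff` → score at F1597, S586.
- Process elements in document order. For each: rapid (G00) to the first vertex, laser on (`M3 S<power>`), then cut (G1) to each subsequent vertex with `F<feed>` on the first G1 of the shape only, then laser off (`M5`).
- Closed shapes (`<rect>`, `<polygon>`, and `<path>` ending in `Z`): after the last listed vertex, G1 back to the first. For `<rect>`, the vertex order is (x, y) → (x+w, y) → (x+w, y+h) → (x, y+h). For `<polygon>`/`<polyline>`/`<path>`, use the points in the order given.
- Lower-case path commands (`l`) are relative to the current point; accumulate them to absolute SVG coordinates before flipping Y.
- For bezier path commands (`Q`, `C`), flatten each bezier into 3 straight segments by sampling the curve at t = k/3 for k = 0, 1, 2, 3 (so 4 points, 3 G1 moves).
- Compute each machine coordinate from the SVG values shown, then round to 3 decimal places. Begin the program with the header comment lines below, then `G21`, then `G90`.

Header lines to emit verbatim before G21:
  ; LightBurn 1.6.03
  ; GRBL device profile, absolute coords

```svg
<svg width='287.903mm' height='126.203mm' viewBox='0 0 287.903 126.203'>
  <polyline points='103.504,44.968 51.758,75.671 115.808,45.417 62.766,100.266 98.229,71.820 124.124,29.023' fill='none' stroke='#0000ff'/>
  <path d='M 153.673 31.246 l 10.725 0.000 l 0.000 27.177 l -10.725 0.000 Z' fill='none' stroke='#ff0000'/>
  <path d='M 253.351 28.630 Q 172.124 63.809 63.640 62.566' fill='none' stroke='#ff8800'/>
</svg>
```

; LightBurn 1.6.03
; GRBL device profile, absolute coords
G21
G90
G00 X103.504 Y81.235
M3 S586
G1 X51.758 Y50.532 F1597
G1 X115.808 Y80.786
G1 X62.766 Y25.937
G1 X98.229 Y54.383
G1 X124.124 Y97.180
M5
G00 X153.673 Y94.957
M3 S817
G1 X164.398 Y94.957 F1451
G1 X164.398 Y67.780
G1 X153.673 Y67.780
G1 X153.673 Y94.957
M5
G00 X253.351 Y97.573
M3 S218
G1 X196.171 Y78.167 F3309
G1 X132.934 Y66.855
G1 X63.640 Y63.637
M5

Since the viewBox matches the mm dimensions, user units are millimetres directly. The only transform is the Y-flip y_m = 126.203 − y_svg.

Shape 1 is a open polyline drawn with `<polyline>`. Its stroke #0000ff means score at S586, F1597. After flipping Y the toolpath is (103.504,81.235) → (51.758,50.532) → (115.808,80.786) → (62.766,25.937) → (98.229,54.383) → (124.124,97.180).

Shape 2 is a rectangle drawn with `<path>`. Its stroke #ff0000 means cut at S817, F1451. After flipping Y the toolpath is (153.673,94.957) → (164.398,94.957) → (164.398,67.780) → (153.673,67.780) → (153.673,94.957), returning to the start.

Shape 3 is a quadratic bezier drawn with `<path>`. Its stroke #ff8800 means engrave at S218, F3309. After flipping Y the toolpath is (253.351,97.573) → (196.171,78.167) → (132.934,66.855) → (63.640,63.637).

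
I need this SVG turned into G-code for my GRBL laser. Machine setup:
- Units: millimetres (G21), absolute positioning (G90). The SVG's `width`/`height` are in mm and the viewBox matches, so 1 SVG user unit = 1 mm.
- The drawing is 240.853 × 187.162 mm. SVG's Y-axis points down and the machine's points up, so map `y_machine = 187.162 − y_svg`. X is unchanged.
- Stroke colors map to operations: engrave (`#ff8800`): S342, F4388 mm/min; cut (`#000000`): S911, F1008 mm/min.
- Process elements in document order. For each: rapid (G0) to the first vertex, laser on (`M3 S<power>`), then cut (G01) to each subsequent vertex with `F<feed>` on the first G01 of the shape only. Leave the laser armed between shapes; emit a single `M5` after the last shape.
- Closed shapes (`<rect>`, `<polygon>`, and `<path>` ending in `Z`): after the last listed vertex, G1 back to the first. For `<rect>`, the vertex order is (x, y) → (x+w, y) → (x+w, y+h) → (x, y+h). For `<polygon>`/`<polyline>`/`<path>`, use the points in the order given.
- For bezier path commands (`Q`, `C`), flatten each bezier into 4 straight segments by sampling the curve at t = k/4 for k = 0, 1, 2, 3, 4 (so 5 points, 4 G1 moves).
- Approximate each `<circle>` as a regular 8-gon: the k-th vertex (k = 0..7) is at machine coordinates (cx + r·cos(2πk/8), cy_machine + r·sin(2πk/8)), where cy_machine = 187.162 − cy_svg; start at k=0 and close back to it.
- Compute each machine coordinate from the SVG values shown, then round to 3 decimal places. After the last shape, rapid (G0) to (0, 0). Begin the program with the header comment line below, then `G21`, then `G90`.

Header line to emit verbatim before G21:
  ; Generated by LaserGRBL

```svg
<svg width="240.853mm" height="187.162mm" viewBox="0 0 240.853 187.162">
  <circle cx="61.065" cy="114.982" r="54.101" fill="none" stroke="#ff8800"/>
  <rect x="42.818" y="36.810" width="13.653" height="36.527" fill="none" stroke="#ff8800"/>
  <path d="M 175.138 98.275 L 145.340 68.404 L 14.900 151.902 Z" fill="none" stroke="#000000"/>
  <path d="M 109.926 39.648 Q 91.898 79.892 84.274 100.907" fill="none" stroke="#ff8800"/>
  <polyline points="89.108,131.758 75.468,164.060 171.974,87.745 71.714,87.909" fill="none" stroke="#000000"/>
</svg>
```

; Generated by LaserGRBL
G21
G90
G0 X115.166 Y72.180
M3 S342
G01 X99.320 Y110.435 F4388
G01 X61.065 Y126.281
G01 X22.810 Y110.435
G01 X6.964 Y72.180
G01 X22.810 Y33.925
G01 X61.065 Y18.079
G01 X99.320 Y33.925
G01 X115.166 Y72.180
G0 X42.818 Y150.352
M3 S342
G01 X56.471 Y150.352 F4388
G01 X56.471 Y113.825
G01 X42.818 Y113.825
G01 X42.818 Y150.352
G0 X175.138 Y88.887
M3 S911
G01 X145.340 Y118.758 F1008
G01 X14.900 Y35.260
G01 X175.138 Y88.887
G0 X109.926 Y147.514
M3 S342
G01 X101.562 Y128.594 F4388
G01 X94.499 Y112.077
G01 X88.736 Y97.964
G01 X84.274 Y86.255
G0 X89.108 Y55.404
M3 S911
G01 X75.468 Y23.102 F1008
G01 X171.974 Y99.417
G01 X71.714 Y99.253
M5
G0 X0.000 Y0.000

Since the viewBox matches the mm dimensions, user units are millimetres directly. The only transform is the Y-flip y_m = 187.162 − y_svg.

Shape 1 is a circle drawn with `<circle>`. Its stroke #ff8800 means engrave at S342, F4388. After flipping Y the toolpath is (115.166,72.180) → (99.320,110.435) → (61.065,126.281) → (22.810,110.435) → (6.964,72.180) → (22.810,33.925) → (61.065,18.079) → (99.320,33.925) → (115.166,72.180), returning to the start.

Shape 2 is a rectangle drawn with `<rect>`. Its stroke #ff8800 means engrave at S342, F4388. After flipping Y the toolpath is (42.818,150.352) → (56.471,150.352) → (56.471,113.825) → (42.818,113.825) → (42.818,150.352), returning to the start.

Shape 3 is a closed polygon drawn with `<path>`. Its stroke #000000 means cut at S911, F1008. After flipping Y the toolpath is (175.138,88.887) → (145.340,118.758) → (14.900,35.260) → (175.138,88.887), returning to the start.

Shape 4 is a quadratic bezier drawn with `<path>`. Its stroke #ff8800 means engrave at S342, F4388. After flipping Y the toolpath is (109.926,147.514) → (101.562,128.594) → (94.499,112.077) → (88.736,97.964) → (84.274,86.255).

Shape 5 is a open polyline drawn with `<polyline>`. Its stroke #000000 means cut at S911, F1008. After flipping Y the toolpath is (89.108,55.404) → (75.468,23.102) → (171.974,99.417) → (71.714,99.253).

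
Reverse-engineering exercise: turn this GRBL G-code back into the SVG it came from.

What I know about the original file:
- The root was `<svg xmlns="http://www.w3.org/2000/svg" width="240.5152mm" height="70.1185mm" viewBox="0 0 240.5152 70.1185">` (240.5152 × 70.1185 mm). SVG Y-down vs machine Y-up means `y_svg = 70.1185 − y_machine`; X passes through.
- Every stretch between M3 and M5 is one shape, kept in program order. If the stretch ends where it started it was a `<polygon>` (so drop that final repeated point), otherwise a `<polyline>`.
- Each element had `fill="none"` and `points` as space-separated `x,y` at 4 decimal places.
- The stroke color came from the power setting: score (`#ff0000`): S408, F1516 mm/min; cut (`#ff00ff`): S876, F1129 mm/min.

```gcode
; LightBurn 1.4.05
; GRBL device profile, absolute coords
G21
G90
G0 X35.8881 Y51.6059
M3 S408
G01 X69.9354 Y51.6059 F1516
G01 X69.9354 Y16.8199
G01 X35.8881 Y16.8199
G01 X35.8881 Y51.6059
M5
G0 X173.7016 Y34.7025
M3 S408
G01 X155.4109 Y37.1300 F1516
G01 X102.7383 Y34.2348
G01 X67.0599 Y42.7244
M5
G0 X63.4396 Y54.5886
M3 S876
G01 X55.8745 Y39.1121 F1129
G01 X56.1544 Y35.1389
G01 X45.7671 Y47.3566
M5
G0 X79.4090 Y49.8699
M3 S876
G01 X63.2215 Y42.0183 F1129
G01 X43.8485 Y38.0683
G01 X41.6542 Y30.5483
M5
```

y_svg = 70.1185 − y_m.

[1] S408→`#ff0000` (score); closed run; points: 35.8881,18.5126 69.9354,18.5126 69.9354,53.2986 35.8881,53.2986

[2] S408→`#ff0000` (score); open run; points: 173.7016,35.4160 155.4109,32.9885 102.7383,35.8837 67.0599,27.3941

[3] S876→`#ff00ff` (cut); open run; points: 63.4396,15.5299 55.8745,31.0064 56.1544,34.9796 45.7671,22.7619

[4] S876→`#ff00ff` (cut); open run; points: 79.4090,20.2486 63.2215,28.1002 43.8485,32.0502 41.6542,39.5702

<svg xmlns="http://www.w3.org/2000/svg" width="240.5152mm" height="70.1185mm" viewBox="0 0 240.5152 70.1185">
  <polygon points="35.8881,18.5126 69.9354,18.5126 69.9354,53.2986 35.8881,53.2986" fill="none" stroke="#ff0000"/>
  <polyline points="173.7016,35.4160 155.4109,32.9885 102.7383,35.8837 67.0599,27.3941" fill="none" stroke="#ff0000"/>
  <polyline points="63.4396,15.5299 55.8745,31.0064 56.1544,34.9796 45.7671,22.7619" fill="none" stroke="#ff00ff"/>
  <polyline points="79.4090,20.2486 63.2215,28.1002 43.8485,32.0502 41.6542,39.5702" fill="none" stroke="#ff00ff"/>
</svg>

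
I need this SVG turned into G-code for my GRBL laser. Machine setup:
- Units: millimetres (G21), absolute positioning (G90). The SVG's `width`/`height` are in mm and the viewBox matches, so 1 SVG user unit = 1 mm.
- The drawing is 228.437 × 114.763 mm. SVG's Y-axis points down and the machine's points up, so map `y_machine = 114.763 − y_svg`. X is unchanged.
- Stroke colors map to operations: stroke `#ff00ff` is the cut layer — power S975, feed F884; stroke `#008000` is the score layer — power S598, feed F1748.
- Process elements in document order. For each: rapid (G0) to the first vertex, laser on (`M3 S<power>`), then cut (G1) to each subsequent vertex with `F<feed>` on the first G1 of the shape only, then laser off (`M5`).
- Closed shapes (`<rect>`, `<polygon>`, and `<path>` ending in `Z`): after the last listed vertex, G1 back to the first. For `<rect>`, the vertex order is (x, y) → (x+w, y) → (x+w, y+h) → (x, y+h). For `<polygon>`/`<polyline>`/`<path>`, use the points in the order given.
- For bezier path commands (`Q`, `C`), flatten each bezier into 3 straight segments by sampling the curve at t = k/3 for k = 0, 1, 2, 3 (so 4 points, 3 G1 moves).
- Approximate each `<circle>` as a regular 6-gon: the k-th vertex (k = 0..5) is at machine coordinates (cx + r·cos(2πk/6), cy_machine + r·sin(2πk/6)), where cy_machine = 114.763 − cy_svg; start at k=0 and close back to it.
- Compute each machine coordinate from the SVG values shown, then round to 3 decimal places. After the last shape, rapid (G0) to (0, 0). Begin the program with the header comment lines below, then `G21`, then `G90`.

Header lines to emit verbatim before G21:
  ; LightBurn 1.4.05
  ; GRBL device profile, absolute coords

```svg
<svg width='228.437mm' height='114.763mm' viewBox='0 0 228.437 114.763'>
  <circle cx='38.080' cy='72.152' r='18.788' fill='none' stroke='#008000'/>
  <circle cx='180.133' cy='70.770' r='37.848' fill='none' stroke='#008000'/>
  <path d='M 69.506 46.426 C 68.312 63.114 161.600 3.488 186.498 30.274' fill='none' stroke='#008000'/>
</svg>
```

; LightBurn 1.4.05
; GRBL device profile, absolute coords
G21
G90
G0 X56.868 Y42.611
M3 S598
G1 X47.474 Y58.882 F1748
G1 X28.686 Y58.882
G1 X19.292 Y42.611
G1 X28.686 Y26.340
G1 X47.474 Y26.340
G1 X56.868 Y42.611
M5
G0 X217.981 Y43.993
M3 S598
G1 X199.057 Y76.770 F1748
G1 X161.209 Y76.770
G1 X142.285 Y43.993
G1 X161.209 Y11.216
G1 X199.057 Y11.216
G1 X217.981 Y43.993
M5
G0 X69.506 Y68.337
M3 S598
G1 X93.774 Y71.060 F1748
G1 X144.836 Y88.498
G1 X186.498 Y84.489
M5
G0 X0.000 Y0.000

1 u = 1 mm; y_m = 114.763 − y.

[1] `<circle>` circle, #008000→score S598 F1748: (56.868,42.611) → (47.474,58.882) → (28.686,58.882) → (19.292,42.611) → (28.686,26.340) → (47.474,26.340) → (56.868,42.611) (closed)

[2] `<circle>` circle, #008000→score S598 F1748: (217.981,43.993) → (199.057,76.770) → (161.209,76.770) → (142.285,43.993) → (161.209,11.216) → (199.057,11.216) → (217.981,43.993) (closed)

[3] `<path>` cubic bezier, #008000→score S598 F1748: (69.506,68.337) → (93.774,71.060) → (144.836,88.498) → (186.498,84.489)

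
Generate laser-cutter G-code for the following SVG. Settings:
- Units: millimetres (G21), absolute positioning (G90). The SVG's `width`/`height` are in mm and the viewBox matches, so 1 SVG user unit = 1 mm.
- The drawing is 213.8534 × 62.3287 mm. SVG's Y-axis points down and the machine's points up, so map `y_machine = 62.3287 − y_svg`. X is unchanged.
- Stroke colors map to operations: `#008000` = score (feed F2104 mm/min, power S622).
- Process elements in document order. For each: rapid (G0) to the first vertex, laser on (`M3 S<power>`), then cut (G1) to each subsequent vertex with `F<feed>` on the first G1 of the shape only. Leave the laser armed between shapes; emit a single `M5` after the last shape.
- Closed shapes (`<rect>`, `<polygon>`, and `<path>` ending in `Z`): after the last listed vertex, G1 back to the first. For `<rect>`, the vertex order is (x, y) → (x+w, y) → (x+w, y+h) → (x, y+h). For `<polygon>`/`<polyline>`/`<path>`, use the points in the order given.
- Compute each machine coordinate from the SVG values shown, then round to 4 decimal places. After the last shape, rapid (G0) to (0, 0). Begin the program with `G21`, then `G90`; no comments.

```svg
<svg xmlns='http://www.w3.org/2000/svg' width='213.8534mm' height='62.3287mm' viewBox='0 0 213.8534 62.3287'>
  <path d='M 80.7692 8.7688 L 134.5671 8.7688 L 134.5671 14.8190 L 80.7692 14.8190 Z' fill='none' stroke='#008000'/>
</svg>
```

Since the viewBox matches the mm dimensions, user units are millimetres directly. The only transform is the Y-flip y_m = 62.3287 − y_svg.

Shape 1 is a rectangle drawn with `<path>`. Its stroke #008000 means score at S622, F2104. After flipping Y the toolpath is (80.7692,53.5599) → (134.5671,53.5599) → (134.5671,47.5097) → (80.7692,47.5097) → (80.7692,53.5599), returning to the start.

G21
G90
G0 X80.7692 Y53.5599
M3 S622
G1 X134.5671 Y53.5599 F2104
G1 X134.5671 Y47.5097
G1 X80.7692 Y47.5097
G1 X80.7692 Y53.5599
M5
G0 X0.0000 Y0.0000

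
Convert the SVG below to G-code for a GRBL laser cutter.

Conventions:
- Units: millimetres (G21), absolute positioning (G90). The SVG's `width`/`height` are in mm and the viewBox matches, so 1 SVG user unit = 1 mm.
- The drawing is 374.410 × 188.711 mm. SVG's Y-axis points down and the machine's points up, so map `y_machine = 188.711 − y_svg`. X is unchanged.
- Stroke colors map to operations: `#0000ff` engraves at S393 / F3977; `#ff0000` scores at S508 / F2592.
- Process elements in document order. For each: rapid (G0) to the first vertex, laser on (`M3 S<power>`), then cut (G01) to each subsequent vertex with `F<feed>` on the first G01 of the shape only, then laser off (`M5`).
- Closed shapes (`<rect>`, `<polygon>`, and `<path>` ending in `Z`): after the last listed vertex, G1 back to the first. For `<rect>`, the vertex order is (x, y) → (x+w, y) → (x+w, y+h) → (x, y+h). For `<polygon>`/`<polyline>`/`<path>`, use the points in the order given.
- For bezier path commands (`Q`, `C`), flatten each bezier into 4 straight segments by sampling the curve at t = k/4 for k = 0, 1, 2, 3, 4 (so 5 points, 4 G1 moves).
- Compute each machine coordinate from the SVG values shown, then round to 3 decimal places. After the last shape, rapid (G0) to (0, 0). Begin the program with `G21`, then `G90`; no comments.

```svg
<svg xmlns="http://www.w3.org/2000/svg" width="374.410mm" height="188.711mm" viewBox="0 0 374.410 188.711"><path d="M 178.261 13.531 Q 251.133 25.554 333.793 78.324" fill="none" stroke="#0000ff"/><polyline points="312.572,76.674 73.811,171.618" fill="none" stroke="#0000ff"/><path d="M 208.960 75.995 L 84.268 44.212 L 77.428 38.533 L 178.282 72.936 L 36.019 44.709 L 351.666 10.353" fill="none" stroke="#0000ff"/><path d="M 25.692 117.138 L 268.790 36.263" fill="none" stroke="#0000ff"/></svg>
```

G21
G90
G0 X178.261 Y175.180
M3 S393
G01 X215.309 Y166.622 F3977
G01 X253.580 Y152.970
G01 X293.075 Y134.225
G01 X333.793 Y110.387
M5
G0 X312.572 Y112.037
M3 S393
G01 X73.811 Y17.093 F3977
M5
G0 X208.960 Y112.716
M3 S393
G01 X84.268 Y144.499 F3977
G01 X77.428 Y150.178
G01 X178.282 Y115.775
G01 X36.019 Y144.002
G01 X351.666 Y178.358
M5
G0 X25.692 Y71.573
M3 S393
G01 X268.790 Y152.448 F3977
M5
G0 X0.000 Y0.000

viewBox `0 0 374.410 188.711` with mm width/height → 1 unit = 1 mm. Flip: y_m = 188.711 − y_svg.

**Shape 1** — `<path>` quadratic bezier, stroke `#0000ff` → engrave (S393, F3977). Control points (SVG): P0=(178.261,13.531), P1=(251.133,25.554), P2=(333.793,78.324); sampled at t=k/4. Machine vertices: (178.261,175.180) → (215.309,166.622) → (253.580,152.970) → (293.075,134.225) → (333.793,110.387). Open path.

**Shape 2** — `<polyline>` line segment, stroke `#0000ff` → engrave (S393, F3977). Machine vertices: (312.572,112.037) → (73.811,17.093). Open path.

**Shape 3** — `<path>` open polyline, stroke `#0000ff` → engrave (S393, F3977). Machine vertices: (208.960,112.716) → (84.268,144.499) → (77.428,150.178) → (178.282,115.775) → (36.019,144.002) → (351.666,178.358). Open path.

**Shape 4** — `<path>` line segment, stroke `#0000ff` → engrave (S393, F3977). Machine vertices: (25.692,71.573) → (268.790,152.448). Open path.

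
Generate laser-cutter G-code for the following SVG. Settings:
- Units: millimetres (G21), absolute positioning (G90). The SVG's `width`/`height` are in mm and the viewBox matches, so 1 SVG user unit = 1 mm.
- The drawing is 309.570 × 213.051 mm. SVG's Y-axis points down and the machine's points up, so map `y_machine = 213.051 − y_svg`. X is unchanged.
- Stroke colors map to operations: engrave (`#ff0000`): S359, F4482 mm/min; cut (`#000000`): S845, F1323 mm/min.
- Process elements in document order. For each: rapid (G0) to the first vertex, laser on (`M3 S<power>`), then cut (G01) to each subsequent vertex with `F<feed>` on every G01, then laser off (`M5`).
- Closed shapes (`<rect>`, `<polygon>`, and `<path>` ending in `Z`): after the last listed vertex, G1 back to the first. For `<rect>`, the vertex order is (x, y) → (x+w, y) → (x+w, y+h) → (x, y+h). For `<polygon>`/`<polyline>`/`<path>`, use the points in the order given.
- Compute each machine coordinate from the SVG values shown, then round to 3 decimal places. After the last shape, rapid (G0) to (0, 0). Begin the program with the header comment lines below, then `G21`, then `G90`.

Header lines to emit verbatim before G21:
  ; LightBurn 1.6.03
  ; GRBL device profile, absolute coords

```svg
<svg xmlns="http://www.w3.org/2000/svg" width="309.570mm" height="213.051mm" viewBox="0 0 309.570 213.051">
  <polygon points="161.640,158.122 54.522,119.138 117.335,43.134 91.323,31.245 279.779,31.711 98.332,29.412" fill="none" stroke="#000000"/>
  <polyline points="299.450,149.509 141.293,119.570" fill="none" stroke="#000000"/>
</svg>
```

1 u = 1 mm; y_m = 213.051 − y.

[1] `<polygon>` closed polygon, #000000→cut S845 F1323: (161.640,54.929) → (54.522,93.913) → (117.335,169.917) → (91.323,181.806) → (279.779,181.340) → (98.332,183.639) → (161.640,54.929) (closed)

[2] `<polyline>` line segment, #000000→cut S845 F1323: (299.450,63.542) → (141.293,93.481)

; LightBurn 1.6.03
; GRBL device profile, absolute coords
G21
G90
G0 X161.640 Y54.929
M3 S845
G01 X54.522 Y93.913 F1323
G01 X117.335 Y169.917 F1323
G01 X91.323 Y181.806 F1323
G01 X279.779 Y181.340 F1323
G01 X98.332 Y183.639 F1323
G01 X161.640 Y54.929 F1323
M5
G0 X299.450 Y63.542
M3 S845
G01 X141.293 Y93.481 F1323
M5
G0 X0.000 Y0.000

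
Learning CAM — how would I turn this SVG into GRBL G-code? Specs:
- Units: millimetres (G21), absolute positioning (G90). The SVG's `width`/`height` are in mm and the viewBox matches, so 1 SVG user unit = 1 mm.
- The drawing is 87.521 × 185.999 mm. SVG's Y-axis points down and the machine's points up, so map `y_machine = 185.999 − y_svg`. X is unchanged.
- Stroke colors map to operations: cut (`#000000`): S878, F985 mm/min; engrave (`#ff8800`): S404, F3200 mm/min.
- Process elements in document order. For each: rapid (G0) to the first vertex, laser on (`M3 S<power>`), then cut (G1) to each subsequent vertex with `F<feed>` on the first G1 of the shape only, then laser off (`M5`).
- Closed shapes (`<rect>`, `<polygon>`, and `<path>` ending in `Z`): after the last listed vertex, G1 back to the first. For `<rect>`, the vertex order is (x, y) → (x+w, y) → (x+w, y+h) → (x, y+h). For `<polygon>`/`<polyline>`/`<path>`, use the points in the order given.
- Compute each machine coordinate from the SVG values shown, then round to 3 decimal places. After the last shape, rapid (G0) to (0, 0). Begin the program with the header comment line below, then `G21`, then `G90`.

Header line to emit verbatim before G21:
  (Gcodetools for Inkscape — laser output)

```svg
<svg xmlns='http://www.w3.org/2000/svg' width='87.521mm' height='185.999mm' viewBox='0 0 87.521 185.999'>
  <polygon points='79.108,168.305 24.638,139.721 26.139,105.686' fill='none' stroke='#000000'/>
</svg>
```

(Gcodetools for Inkscape — laser output)
G21
G90
G0 X79.108 Y17.694
M3 S878
G1 X24.638 Y46.278 F985
G1 X26.139 Y80.313
G1 X79.108 Y17.694
M5
G0 X0.000 Y0.000

viewBox `0 0 87.521 185.999` with mm width/height → 1 unit = 1 mm. Flip: y_m = 185.999 − y_svg.

**Shape 1** — `<polygon>` closed polygon, stroke `#000000` → cut (S878, F985). Machine vertices: (79.108,17.694) → (24.638,46.278) → (26.139,80.313) → (79.108,17.694). Closed: final G1 returns to the first vertex.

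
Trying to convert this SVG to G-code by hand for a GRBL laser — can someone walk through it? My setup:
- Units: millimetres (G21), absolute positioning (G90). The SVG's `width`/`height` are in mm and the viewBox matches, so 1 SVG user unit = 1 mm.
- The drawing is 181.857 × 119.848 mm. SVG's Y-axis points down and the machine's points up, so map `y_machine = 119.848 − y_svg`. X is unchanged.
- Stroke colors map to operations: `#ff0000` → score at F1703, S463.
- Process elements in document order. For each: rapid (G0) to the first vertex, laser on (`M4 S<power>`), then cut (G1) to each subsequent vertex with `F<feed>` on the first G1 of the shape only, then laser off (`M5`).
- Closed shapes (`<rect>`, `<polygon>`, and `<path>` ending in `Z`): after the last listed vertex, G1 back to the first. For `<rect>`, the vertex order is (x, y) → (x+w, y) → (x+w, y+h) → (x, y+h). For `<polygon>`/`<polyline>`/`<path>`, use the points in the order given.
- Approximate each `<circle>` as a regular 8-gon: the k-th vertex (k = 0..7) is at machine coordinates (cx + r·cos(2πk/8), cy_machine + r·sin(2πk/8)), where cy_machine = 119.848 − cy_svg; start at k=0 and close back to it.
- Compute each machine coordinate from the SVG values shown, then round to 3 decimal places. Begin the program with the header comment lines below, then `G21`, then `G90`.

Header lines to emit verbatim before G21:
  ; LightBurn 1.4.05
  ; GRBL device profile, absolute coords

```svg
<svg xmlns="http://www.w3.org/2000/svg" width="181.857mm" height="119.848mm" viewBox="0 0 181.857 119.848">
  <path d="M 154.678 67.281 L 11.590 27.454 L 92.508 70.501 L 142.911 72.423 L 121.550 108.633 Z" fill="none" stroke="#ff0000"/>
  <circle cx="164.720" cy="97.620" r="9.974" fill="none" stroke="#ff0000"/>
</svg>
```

viewBox `0 0 181.857 119.848` with mm width/height → 1 unit = 1 mm. Flip: y_m = 119.848 − y_svg.

**Shape 1** — `<path>` closed polygon, stroke `#ff0000` → score (S463, F1703). Machine vertices: (154.678,52.567) → (11.590,92.394) → (92.508,49.347) → (142.911,47.425) → (121.550,11.215) → (154.678,52.567). Closed: final G1 returns to the first vertex.

**Shape 2** — `<circle>` circle, stroke `#ff0000` → score (S463, F1703). Machine vertices: (174.694,22.228) → (171.773,29.281) → (164.720,32.202) → (157.667,29.281) → (154.746,22.228) → (157.667,15.175) → (164.720,12.254) → (171.773,15.175) → (174.694,22.228). Closed: final G1 returns to the first vertex.

; LightBurn 1.4.05
; GRBL device profile, absolute coords
G21
G90
G0 X154.678 Y52.567
M4 S463
G1 X11.590 Y92.394 F1703
G1 X92.508 Y49.347
G1 X142.911 Y47.425
G1 X121.550 Y11.215
G1 X154.678 Y52.567
M5
G0 X174.694 Y22.228
M4 S463
G1 X171.773 Y29.281 F1703
G1 X164.720 Y32.202
G1 X157.667 Y29.281
G1 X154.746 Y22.228
G1 X157.667 Y15.175
G1 X164.720 Y12.254
G1 X171.773 Y15.175
G1 X174.694 Y22.228
M5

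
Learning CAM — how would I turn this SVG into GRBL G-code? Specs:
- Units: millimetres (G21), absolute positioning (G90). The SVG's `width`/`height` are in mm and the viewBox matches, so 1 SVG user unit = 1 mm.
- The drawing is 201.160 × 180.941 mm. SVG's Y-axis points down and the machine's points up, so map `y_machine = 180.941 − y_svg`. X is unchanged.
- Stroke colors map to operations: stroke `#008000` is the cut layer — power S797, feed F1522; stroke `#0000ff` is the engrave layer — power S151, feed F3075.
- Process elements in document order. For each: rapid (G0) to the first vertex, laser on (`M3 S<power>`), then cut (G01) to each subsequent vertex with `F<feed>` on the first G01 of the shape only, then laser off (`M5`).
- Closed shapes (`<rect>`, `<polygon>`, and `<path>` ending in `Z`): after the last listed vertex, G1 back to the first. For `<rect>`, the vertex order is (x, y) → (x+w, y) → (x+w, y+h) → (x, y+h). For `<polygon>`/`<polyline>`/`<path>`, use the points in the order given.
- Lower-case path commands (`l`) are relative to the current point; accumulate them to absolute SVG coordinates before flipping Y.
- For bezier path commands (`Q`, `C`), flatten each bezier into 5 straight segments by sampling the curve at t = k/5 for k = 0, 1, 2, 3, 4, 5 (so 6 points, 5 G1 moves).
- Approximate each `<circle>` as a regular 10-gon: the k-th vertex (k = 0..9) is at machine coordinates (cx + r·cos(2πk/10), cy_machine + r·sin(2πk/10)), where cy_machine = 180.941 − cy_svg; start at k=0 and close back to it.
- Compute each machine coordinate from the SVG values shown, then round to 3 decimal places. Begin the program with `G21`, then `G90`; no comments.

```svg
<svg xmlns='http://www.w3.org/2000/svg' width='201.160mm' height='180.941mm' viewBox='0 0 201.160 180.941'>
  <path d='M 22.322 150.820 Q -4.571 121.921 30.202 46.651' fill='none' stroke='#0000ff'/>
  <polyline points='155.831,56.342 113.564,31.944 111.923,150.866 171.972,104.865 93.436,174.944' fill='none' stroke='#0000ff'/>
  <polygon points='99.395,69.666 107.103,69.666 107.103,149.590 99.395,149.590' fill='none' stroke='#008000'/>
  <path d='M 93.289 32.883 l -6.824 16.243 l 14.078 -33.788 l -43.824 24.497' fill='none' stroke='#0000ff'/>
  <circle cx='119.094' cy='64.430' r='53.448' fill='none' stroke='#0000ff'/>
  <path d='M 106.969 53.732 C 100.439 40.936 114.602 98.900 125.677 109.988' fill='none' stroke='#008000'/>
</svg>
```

viewBox `0 0 201.160 180.941` with mm width/height → 1 unit = 1 mm. Flip: y_m = 180.941 − y_svg.

**Shape 1** — `<path>` quadratic bezier, stroke `#0000ff` → engrave (S151, F3075). Control points (SVG): P0=(22.322,150.820), P1=(-4.571,121.921), P2=(30.202,46.651); sampled at t=k/5. Machine vertices: (22.322,30.121) → (14.031,43.535) → (10.674,60.660) → (12.250,81.493) → (18.759,106.037) → (30.202,134.290). Open path.

**Shape 2** — `<polyline>` open polyline, stroke `#0000ff` → engrave (S151, F3075). Machine vertices: (155.831,124.599) → (113.564,148.997) → (111.923,30.075) → (171.972,76.076) → (93.436,5.997). Open path.

**Shape 3** — `<polygon>` rectangle, stroke `#008000` → cut (S797, F1522). Machine vertices: (99.395,111.275) → (107.103,111.275) → (107.103,31.351) → (99.395,31.351) → (99.395,111.275). Closed: final G1 returns to the first vertex.

**Shape 4** — `<path>` open polyline, stroke `#0000ff` → engrave (S151, F3075). Machine vertices: (93.289,148.058) → (86.465,131.815) → (100.543,165.603) → (56.719,141.106). Open path.

**Shape 5** — `<circle>` circle, stroke `#0000ff` → engrave (S151, F3075). Machine vertices: (172.542,116.511) → (162.334,147.927) → (135.610,167.343) → (102.578,167.343) → (75.854,147.927) → (65.646,116.511) → (75.854,85.095) → (102.578,65.679) → (135.610,65.679) → (162.334,85.095) → (172.542,116.511). Closed: final G1 returns to the first vertex.

**Shape 6** — `<path>` cubic bezier, stroke `#008000` → cut (S797, F1522). Control points (SVG): P0=(106.969,53.732), P1=(100.439,40.936), P2=(114.602,98.900), P3=(125.677,109.988); sampled at t=k/5. Machine vertices: (106.969,127.209) → (105.344,127.336) → (107.544,116.128) → (112.427,99.230) → (118.852,82.290) → (125.677,70.953). Open path.

G21
G90
G0 X22.322 Y30.121
M3 S151
G01 X14.031 Y43.535 F3075
G01 X10.674 Y60.660
G01 X12.250 Y81.493
G01 X18.759 Y106.037
G01 X30.202 Y134.290
M5
G0 X155.831 Y124.599
M3 S151
G01 X113.564 Y148.997 F3075
G01 X111.923 Y30.075
G01 X171.972 Y76.076
G01 X93.436 Y5.997
M5
G0 X99.395 Y111.275
M3 S797
G01 X107.103 Y111.275 F1522
G01 X107.103 Y31.351
G01 X99.395 Y31.351
G01 X99.395 Y111.275
M5
G0 X93.289 Y148.058
M3 S151
G01 X86.465 Y131.815 F3075
G01 X100.543 Y165.603
G01 X56.719 Y141.106
M5
G0 X172.542 Y116.511
M3 S151
G01 X162.334 Y147.927 F3075
G01 X135.610 Y167.343
G01 X102.578 Y167.343
G01 X75.854 Y147.927
G01 X65.646 Y116.511
G01 X75.854 Y85.095
G01 X102.578 Y65.679
G01 X135.610 Y65.679
G01 X162.334 Y85.095
G01 X172.542 Y116.511
M5
G0 X106.969 Y127.209
M3 S797
G01 X105.344 Y127.336 F1522
G01 X107.544 Y116.128
G01 X112.427 Y99.230
G01 X118.852 Y82.290
G01 X125.677 Y70.953
M5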